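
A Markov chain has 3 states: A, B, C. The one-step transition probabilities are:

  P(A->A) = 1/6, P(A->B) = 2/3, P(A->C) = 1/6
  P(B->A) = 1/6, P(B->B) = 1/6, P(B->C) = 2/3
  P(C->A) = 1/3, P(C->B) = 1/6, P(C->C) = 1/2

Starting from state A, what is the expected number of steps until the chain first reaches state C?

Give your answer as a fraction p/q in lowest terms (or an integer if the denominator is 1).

Answer: 18/7

Derivation:
Let h_i = expected steps to first reach C from state i.
Boundary: h_C = 0.
First-step equations for the other states:
  h_A = 1 + 1/6*h_A + 2/3*h_B + 1/6*h_C
  h_B = 1 + 1/6*h_A + 1/6*h_B + 2/3*h_C

Substituting h_C = 0 and rearranging gives the linear system (I - Q) h = 1:
  [5/6, -2/3] . (h_A, h_B) = 1
  [-1/6, 5/6] . (h_A, h_B) = 1

Solving yields:
  h_A = 18/7
  h_B = 12/7

Starting state is A, so the expected hitting time is h_A = 18/7.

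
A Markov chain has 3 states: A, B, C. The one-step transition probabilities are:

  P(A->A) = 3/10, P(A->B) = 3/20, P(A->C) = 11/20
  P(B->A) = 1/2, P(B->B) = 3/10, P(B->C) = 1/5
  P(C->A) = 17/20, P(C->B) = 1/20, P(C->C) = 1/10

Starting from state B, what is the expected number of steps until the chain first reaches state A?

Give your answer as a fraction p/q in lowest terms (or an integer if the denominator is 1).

Answer: 55/31

Derivation:
Let h_i = expected steps to first reach A from state i.
Boundary: h_A = 0.
First-step equations for the other states:
  h_B = 1 + 1/2*h_A + 3/10*h_B + 1/5*h_C
  h_C = 1 + 17/20*h_A + 1/20*h_B + 1/10*h_C

Substituting h_A = 0 and rearranging gives the linear system (I - Q) h = 1:
  [7/10, -1/5] . (h_B, h_C) = 1
  [-1/20, 9/10] . (h_B, h_C) = 1

Solving yields:
  h_B = 55/31
  h_C = 75/62

Starting state is B, so the expected hitting time is h_B = 55/31.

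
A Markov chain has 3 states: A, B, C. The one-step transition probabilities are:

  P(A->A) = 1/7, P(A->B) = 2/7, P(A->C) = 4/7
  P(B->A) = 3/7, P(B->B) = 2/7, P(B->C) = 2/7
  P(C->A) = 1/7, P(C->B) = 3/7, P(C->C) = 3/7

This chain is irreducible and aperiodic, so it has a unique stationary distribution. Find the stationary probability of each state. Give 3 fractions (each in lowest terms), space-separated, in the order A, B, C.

The stationary distribution satisfies pi = pi * P, i.e.:
  pi_A = 1/7*pi_A + 3/7*pi_B + 1/7*pi_C
  pi_B = 2/7*pi_A + 2/7*pi_B + 3/7*pi_C
  pi_C = 4/7*pi_A + 2/7*pi_B + 3/7*pi_C
with normalization: pi_A + pi_B + pi_C = 1.

Using the first 2 balance equations plus normalization, the linear system A*pi = b is:
  [-6/7, 3/7, 1/7] . pi = 0
  [2/7, -5/7, 3/7] . pi = 0
  [1, 1, 1] . pi = 1

Solving yields:
  pi_A = 7/29
  pi_B = 10/29
  pi_C = 12/29

Verification (pi * P):
  7/29*1/7 + 10/29*3/7 + 12/29*1/7 = 7/29 = pi_A  (ok)
  7/29*2/7 + 10/29*2/7 + 12/29*3/7 = 10/29 = pi_B  (ok)
  7/29*4/7 + 10/29*2/7 + 12/29*3/7 = 12/29 = pi_C  (ok)

Answer: 7/29 10/29 12/29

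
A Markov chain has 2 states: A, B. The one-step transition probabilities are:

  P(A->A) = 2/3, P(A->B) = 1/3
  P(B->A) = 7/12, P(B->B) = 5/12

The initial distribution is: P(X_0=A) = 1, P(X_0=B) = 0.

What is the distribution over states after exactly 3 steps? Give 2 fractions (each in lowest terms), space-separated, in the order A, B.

Answer: 275/432 157/432

Derivation:
Propagating the distribution step by step (d_{t+1} = d_t * P):
d_0 = (A=1, B=0)
  d_1[A] = 1*2/3 + 0*7/12 = 2/3
  d_1[B] = 1*1/3 + 0*5/12 = 1/3
d_1 = (A=2/3, B=1/3)
  d_2[A] = 2/3*2/3 + 1/3*7/12 = 23/36
  d_2[B] = 2/3*1/3 + 1/3*5/12 = 13/36
d_2 = (A=23/36, B=13/36)
  d_3[A] = 23/36*2/3 + 13/36*7/12 = 275/432
  d_3[B] = 23/36*1/3 + 13/36*5/12 = 157/432
d_3 = (A=275/432, B=157/432)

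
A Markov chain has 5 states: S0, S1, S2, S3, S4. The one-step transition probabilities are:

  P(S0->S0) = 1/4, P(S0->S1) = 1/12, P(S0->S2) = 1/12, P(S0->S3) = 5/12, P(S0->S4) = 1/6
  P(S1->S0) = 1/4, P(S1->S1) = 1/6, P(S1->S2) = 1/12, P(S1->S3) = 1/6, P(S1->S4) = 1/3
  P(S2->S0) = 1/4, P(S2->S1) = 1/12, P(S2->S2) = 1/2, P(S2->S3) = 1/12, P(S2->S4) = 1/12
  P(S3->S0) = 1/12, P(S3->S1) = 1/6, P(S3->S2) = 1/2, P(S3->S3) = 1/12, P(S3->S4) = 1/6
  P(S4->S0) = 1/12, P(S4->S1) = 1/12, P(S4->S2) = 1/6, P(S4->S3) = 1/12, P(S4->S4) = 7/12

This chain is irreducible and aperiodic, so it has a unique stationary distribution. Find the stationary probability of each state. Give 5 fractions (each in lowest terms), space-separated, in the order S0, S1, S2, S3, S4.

The stationary distribution satisfies pi = pi * P, i.e.:
  pi_S0 = 1/4*pi_S0 + 1/4*pi_S1 + 1/4*pi_S2 + 1/12*pi_S3 + 1/12*pi_S4
  pi_S1 = 1/12*pi_S0 + 1/6*pi_S1 + 1/12*pi_S2 + 1/6*pi_S3 + 1/12*pi_S4
  pi_S2 = 1/12*pi_S0 + 1/12*pi_S1 + 1/2*pi_S2 + 1/2*pi_S3 + 1/6*pi_S4
  pi_S3 = 5/12*pi_S0 + 1/6*pi_S1 + 1/12*pi_S2 + 1/12*pi_S3 + 1/12*pi_S4
  pi_S4 = 1/6*pi_S0 + 1/3*pi_S1 + 1/12*pi_S2 + 1/6*pi_S3 + 7/12*pi_S4
with normalization: pi_S0 + pi_S1 + pi_S2 + pi_S3 + pi_S4 = 1.

Using the first 4 balance equations plus normalization, the linear system A*pi = b is:
  [-3/4, 1/4, 1/4, 1/12, 1/12] . pi = 0
  [1/12, -5/6, 1/12, 1/6, 1/12] . pi = 0
  [1/12, 1/12, -1/2, 1/2, 1/6] . pi = 0
  [5/12, 1/6, 1/12, -11/12, 1/12] . pi = 0
  [1, 1, 1, 1, 1] . pi = 1

Solving yields:
  pi_S0 = 925/5167
  pi_S1 = 541/5167
  pi_S2 = 3001/10334
  pi_S3 = 784/5167
  pi_S4 = 2833/10334

Verification (pi * P):
  925/5167*1/4 + 541/5167*1/4 + 3001/10334*1/4 + 784/5167*1/12 + 2833/10334*1/12 = 925/5167 = pi_S0  (ok)
  925/5167*1/12 + 541/5167*1/6 + 3001/10334*1/12 + 784/5167*1/6 + 2833/10334*1/12 = 541/5167 = pi_S1  (ok)
  925/5167*1/12 + 541/5167*1/12 + 3001/10334*1/2 + 784/5167*1/2 + 2833/10334*1/6 = 3001/10334 = pi_S2  (ok)
  925/5167*5/12 + 541/5167*1/6 + 3001/10334*1/12 + 784/5167*1/12 + 2833/10334*1/12 = 784/5167 = pi_S3  (ok)
  925/5167*1/6 + 541/5167*1/3 + 3001/10334*1/12 + 784/5167*1/6 + 2833/10334*7/12 = 2833/10334 = pi_S4  (ok)

Answer: 925/5167 541/5167 3001/10334 784/5167 2833/10334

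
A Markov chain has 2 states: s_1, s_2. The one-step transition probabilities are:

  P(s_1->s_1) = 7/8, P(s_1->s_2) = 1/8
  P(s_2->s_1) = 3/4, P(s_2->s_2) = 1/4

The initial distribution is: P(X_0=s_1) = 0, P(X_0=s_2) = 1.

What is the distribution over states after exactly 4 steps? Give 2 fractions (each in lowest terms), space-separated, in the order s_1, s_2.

Answer: 1755/2048 293/2048

Derivation:
Propagating the distribution step by step (d_{t+1} = d_t * P):
d_0 = (s_1=0, s_2=1)
  d_1[s_1] = 0*7/8 + 1*3/4 = 3/4
  d_1[s_2] = 0*1/8 + 1*1/4 = 1/4
d_1 = (s_1=3/4, s_2=1/4)
  d_2[s_1] = 3/4*7/8 + 1/4*3/4 = 27/32
  d_2[s_2] = 3/4*1/8 + 1/4*1/4 = 5/32
d_2 = (s_1=27/32, s_2=5/32)
  d_3[s_1] = 27/32*7/8 + 5/32*3/4 = 219/256
  d_3[s_2] = 27/32*1/8 + 5/32*1/4 = 37/256
d_3 = (s_1=219/256, s_2=37/256)
  d_4[s_1] = 219/256*7/8 + 37/256*3/4 = 1755/2048
  d_4[s_2] = 219/256*1/8 + 37/256*1/4 = 293/2048
d_4 = (s_1=1755/2048, s_2=293/2048)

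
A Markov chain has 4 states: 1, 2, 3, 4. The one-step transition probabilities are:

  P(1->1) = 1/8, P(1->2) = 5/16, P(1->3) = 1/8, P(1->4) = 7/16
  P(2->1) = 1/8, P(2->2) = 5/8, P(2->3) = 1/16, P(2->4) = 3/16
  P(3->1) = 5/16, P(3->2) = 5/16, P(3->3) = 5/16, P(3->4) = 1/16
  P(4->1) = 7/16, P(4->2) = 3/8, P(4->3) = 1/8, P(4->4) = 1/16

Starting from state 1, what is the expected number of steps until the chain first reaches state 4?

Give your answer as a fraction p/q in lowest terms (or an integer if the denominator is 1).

Answer: 2288/639

Derivation:
Let h_i = expected steps to first reach 4 from state i.
Boundary: h_4 = 0.
First-step equations for the other states:
  h_1 = 1 + 1/8*h_1 + 5/16*h_2 + 1/8*h_3 + 7/16*h_4
  h_2 = 1 + 1/8*h_1 + 5/8*h_2 + 1/16*h_3 + 3/16*h_4
  h_3 = 1 + 5/16*h_1 + 5/16*h_2 + 5/16*h_3 + 1/16*h_4

Substituting h_4 = 0 and rearranging gives the linear system (I - Q) h = 1:
  [7/8, -5/16, -1/8] . (h_1, h_2, h_3) = 1
  [-1/8, 3/8, -1/16] . (h_1, h_2, h_3) = 1
  [-5/16, -5/16, 11/16] . (h_1, h_2, h_3) = 1

Solving yields:
  h_1 = 2288/639
  h_2 = 336/71
  h_3 = 3344/639

Starting state is 1, so the expected hitting time is h_1 = 2288/639.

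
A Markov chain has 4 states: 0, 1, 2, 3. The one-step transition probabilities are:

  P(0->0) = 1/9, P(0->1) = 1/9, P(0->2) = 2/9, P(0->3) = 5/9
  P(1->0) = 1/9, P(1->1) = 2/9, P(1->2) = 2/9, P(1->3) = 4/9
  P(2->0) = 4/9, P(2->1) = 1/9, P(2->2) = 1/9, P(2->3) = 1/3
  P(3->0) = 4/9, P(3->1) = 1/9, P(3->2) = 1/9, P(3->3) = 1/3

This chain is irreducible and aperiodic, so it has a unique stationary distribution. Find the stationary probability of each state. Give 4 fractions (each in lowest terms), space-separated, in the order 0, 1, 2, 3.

Answer: 29/96 1/8 137/864 179/432

Derivation:
The stationary distribution satisfies pi = pi * P, i.e.:
  pi_0 = 1/9*pi_0 + 1/9*pi_1 + 4/9*pi_2 + 4/9*pi_3
  pi_1 = 1/9*pi_0 + 2/9*pi_1 + 1/9*pi_2 + 1/9*pi_3
  pi_2 = 2/9*pi_0 + 2/9*pi_1 + 1/9*pi_2 + 1/9*pi_3
  pi_3 = 5/9*pi_0 + 4/9*pi_1 + 1/3*pi_2 + 1/3*pi_3
with normalization: pi_0 + pi_1 + pi_2 + pi_3 = 1.

Using the first 3 balance equations plus normalization, the linear system A*pi = b is:
  [-8/9, 1/9, 4/9, 4/9] . pi = 0
  [1/9, -7/9, 1/9, 1/9] . pi = 0
  [2/9, 2/9, -8/9, 1/9] . pi = 0
  [1, 1, 1, 1] . pi = 1

Solving yields:
  pi_0 = 29/96
  pi_1 = 1/8
  pi_2 = 137/864
  pi_3 = 179/432

Verification (pi * P):
  29/96*1/9 + 1/8*1/9 + 137/864*4/9 + 179/432*4/9 = 29/96 = pi_0  (ok)
  29/96*1/9 + 1/8*2/9 + 137/864*1/9 + 179/432*1/9 = 1/8 = pi_1  (ok)
  29/96*2/9 + 1/8*2/9 + 137/864*1/9 + 179/432*1/9 = 137/864 = pi_2  (ok)
  29/96*5/9 + 1/8*4/9 + 137/864*1/3 + 179/432*1/3 = 179/432 = pi_3  (ok)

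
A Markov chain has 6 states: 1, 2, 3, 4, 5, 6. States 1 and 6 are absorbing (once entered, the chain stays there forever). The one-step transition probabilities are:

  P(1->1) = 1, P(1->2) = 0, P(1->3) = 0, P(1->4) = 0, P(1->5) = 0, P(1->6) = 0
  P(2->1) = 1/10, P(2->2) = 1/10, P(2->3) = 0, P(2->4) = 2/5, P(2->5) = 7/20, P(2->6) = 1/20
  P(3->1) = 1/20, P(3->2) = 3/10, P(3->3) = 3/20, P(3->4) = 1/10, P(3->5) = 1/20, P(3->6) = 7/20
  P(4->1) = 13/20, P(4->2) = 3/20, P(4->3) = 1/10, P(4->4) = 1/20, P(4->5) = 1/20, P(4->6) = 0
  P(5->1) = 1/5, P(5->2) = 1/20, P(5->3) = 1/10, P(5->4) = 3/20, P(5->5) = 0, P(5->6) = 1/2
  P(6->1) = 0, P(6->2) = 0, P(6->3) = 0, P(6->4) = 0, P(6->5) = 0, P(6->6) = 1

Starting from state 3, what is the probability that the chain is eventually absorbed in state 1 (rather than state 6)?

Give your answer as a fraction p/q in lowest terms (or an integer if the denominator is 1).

Answer: 2222/5419

Derivation:
Let a_i = P(absorbed in 1 | start in state i).
Boundary conditions: a_1 = 1, a_6 = 0.
For each transient state i, a_i = sum_j P(i->j) * a_j:
  a_2 = 1/10*a_1 + 1/10*a_2 + 0*a_3 + 2/5*a_4 + 7/20*a_5 + 1/20*a_6
  a_3 = 1/20*a_1 + 3/10*a_2 + 3/20*a_3 + 1/10*a_4 + 1/20*a_5 + 7/20*a_6
  a_4 = 13/20*a_1 + 3/20*a_2 + 1/10*a_3 + 1/20*a_4 + 1/20*a_5 + 0*a_6
  a_5 = 1/5*a_1 + 1/20*a_2 + 1/10*a_3 + 3/20*a_4 + 0*a_5 + 1/2*a_6

Substituting a_1 = 1 and a_6 = 0, rearrange to (I - Q) a = r where r[i] = P(i -> 1):
  [9/10, 0, -2/5, -7/20] . (a_2, a_3, a_4, a_5) = 1/10
  [-3/10, 17/20, -1/10, -1/20] . (a_2, a_3, a_4, a_5) = 1/20
  [-3/20, -1/10, 19/20, -1/20] . (a_2, a_3, a_4, a_5) = 13/20
  [-1/20, -1/10, -3/20, 1] . (a_2, a_3, a_4, a_5) = 1/5

Solving yields:
  a_2 = 62903/97542
  a_3 = 2222/5419
  a_4 = 82939/97542
  a_5 = 19547/48771

Starting state is 3, so the absorption probability is a_3 = 2222/5419.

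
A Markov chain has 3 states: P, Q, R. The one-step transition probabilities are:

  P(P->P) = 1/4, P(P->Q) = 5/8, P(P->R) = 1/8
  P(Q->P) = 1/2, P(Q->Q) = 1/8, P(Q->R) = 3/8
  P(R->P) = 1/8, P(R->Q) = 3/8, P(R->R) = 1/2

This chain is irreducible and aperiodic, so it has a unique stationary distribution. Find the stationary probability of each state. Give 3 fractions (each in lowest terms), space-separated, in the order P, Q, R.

The stationary distribution satisfies pi = pi * P, i.e.:
  pi_P = 1/4*pi_P + 1/2*pi_Q + 1/8*pi_R
  pi_Q = 5/8*pi_P + 1/8*pi_Q + 3/8*pi_R
  pi_R = 1/8*pi_P + 3/8*pi_Q + 1/2*pi_R
with normalization: pi_P + pi_Q + pi_R = 1.

Using the first 2 balance equations plus normalization, the linear system A*pi = b is:
  [-3/4, 1/2, 1/8] . pi = 0
  [5/8, -7/8, 3/8] . pi = 0
  [1, 1, 1] . pi = 1

Solving yields:
  pi_P = 19/64
  pi_Q = 23/64
  pi_R = 11/32

Verification (pi * P):
  19/64*1/4 + 23/64*1/2 + 11/32*1/8 = 19/64 = pi_P  (ok)
  19/64*5/8 + 23/64*1/8 + 11/32*3/8 = 23/64 = pi_Q  (ok)
  19/64*1/8 + 23/64*3/8 + 11/32*1/2 = 11/32 = pi_R  (ok)

Answer: 19/64 23/64 11/32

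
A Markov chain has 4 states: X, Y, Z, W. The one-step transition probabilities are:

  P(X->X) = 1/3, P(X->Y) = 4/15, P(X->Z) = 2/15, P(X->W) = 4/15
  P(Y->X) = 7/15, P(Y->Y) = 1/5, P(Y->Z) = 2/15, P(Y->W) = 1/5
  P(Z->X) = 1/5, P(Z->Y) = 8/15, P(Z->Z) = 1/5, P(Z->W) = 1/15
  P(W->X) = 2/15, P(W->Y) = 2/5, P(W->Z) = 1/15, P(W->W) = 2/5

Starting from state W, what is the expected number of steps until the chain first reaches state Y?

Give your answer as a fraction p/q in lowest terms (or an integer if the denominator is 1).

Answer: 2325/904

Derivation:
Let h_i = expected steps to first reach Y from state i.
Boundary: h_Y = 0.
First-step equations for the other states:
  h_X = 1 + 1/3*h_X + 4/15*h_Y + 2/15*h_Z + 4/15*h_W
  h_Z = 1 + 1/5*h_X + 8/15*h_Y + 1/5*h_Z + 1/15*h_W
  h_W = 1 + 2/15*h_X + 2/5*h_Y + 1/15*h_Z + 2/5*h_W

Substituting h_Y = 0 and rearranging gives the linear system (I - Q) h = 1:
  [2/3, -2/15, -4/15] . (h_X, h_Z, h_W) = 1
  [-1/5, 4/5, -1/15] . (h_X, h_Z, h_W) = 1
  [-2/15, -1/15, 3/5] . (h_X, h_Z, h_W) = 1

Solving yields:
  h_X = 2685/904
  h_Z = 1995/904
  h_W = 2325/904

Starting state is W, so the expected hitting time is h_W = 2325/904.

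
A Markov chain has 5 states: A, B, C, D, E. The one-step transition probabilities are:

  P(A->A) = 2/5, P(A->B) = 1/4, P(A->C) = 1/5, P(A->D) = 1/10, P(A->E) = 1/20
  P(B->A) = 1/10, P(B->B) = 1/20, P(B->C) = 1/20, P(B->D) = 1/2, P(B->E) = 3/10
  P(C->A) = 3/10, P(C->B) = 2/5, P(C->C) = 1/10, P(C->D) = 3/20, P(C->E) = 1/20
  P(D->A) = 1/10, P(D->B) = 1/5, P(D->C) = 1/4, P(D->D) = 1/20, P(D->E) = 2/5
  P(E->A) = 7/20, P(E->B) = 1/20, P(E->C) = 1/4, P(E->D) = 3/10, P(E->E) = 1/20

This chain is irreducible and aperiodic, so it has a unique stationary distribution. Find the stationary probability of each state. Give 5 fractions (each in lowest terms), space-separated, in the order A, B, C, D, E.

The stationary distribution satisfies pi = pi * P, i.e.:
  pi_A = 2/5*pi_A + 1/10*pi_B + 3/10*pi_C + 1/10*pi_D + 7/20*pi_E
  pi_B = 1/4*pi_A + 1/20*pi_B + 2/5*pi_C + 1/5*pi_D + 1/20*pi_E
  pi_C = 1/5*pi_A + 1/20*pi_B + 1/10*pi_C + 1/4*pi_D + 1/4*pi_E
  pi_D = 1/10*pi_A + 1/2*pi_B + 3/20*pi_C + 1/20*pi_D + 3/10*pi_E
  pi_E = 1/20*pi_A + 3/10*pi_B + 1/20*pi_C + 2/5*pi_D + 1/20*pi_E
with normalization: pi_A + pi_B + pi_C + pi_D + pi_E = 1.

Using the first 4 balance equations plus normalization, the linear system A*pi = b is:
  [-3/5, 1/10, 3/10, 1/10, 7/20] . pi = 0
  [1/4, -19/20, 2/5, 1/5, 1/20] . pi = 0
  [1/5, 1/20, -9/10, 1/4, 1/4] . pi = 0
  [1/10, 1/2, 3/20, -19/20, 3/10] . pi = 0
  [1, 1, 1, 1, 1] . pi = 1

Solving yields:
  pi_A = 57493/226802
  pi_B = 43689/226802
  pi_C = 39207/226802
  pi_D = 47519/226802
  pi_E = 19447/113401

Verification (pi * P):
  57493/226802*2/5 + 43689/226802*1/10 + 39207/226802*3/10 + 47519/226802*1/10 + 19447/113401*7/20 = 57493/226802 = pi_A  (ok)
  57493/226802*1/4 + 43689/226802*1/20 + 39207/226802*2/5 + 47519/226802*1/5 + 19447/113401*1/20 = 43689/226802 = pi_B  (ok)
  57493/226802*1/5 + 43689/226802*1/20 + 39207/226802*1/10 + 47519/226802*1/4 + 19447/113401*1/4 = 39207/226802 = pi_C  (ok)
  57493/226802*1/10 + 43689/226802*1/2 + 39207/226802*3/20 + 47519/226802*1/20 + 19447/113401*3/10 = 47519/226802 = pi_D  (ok)
  57493/226802*1/20 + 43689/226802*3/10 + 39207/226802*1/20 + 47519/226802*2/5 + 19447/113401*1/20 = 19447/113401 = pi_E  (ok)

Answer: 57493/226802 43689/226802 39207/226802 47519/226802 19447/113401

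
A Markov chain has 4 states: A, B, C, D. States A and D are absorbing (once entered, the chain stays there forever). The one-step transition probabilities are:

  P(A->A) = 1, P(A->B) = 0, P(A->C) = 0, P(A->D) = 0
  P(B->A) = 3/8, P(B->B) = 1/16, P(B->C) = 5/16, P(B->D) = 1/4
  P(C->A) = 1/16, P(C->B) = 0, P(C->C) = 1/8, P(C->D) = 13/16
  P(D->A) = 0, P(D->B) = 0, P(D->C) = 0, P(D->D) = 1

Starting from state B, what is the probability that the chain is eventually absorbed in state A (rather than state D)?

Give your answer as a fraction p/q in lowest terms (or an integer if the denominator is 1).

Answer: 89/210

Derivation:
Let a_i = P(absorbed in A | start in state i).
Boundary conditions: a_A = 1, a_D = 0.
For each transient state i, a_i = sum_j P(i->j) * a_j:
  a_B = 3/8*a_A + 1/16*a_B + 5/16*a_C + 1/4*a_D
  a_C = 1/16*a_A + 0*a_B + 1/8*a_C + 13/16*a_D

Substituting a_A = 1 and a_D = 0, rearrange to (I - Q) a = r where r[i] = P(i -> A):
  [15/16, -5/16] . (a_B, a_C) = 3/8
  [0, 7/8] . (a_B, a_C) = 1/16

Solving yields:
  a_B = 89/210
  a_C = 1/14

Starting state is B, so the absorption probability is a_B = 89/210.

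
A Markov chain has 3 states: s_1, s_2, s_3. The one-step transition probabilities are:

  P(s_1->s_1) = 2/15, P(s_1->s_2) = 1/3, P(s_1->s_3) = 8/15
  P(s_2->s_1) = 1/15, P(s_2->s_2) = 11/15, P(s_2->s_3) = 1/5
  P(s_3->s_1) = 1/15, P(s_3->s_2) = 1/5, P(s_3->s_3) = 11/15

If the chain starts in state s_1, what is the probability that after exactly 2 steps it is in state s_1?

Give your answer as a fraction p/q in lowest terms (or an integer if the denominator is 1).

Computing P^2 by repeated multiplication:
P^1 =
  s_1: [2/15, 1/3, 8/15]
  s_2: [1/15, 11/15, 1/5]
  s_3: [1/15, 1/5, 11/15]
P^2 =
  s_1: [17/225, 89/225, 119/225]
  s_2: [16/225, 3/5, 74/225]
  s_3: [16/225, 71/225, 46/75]

(P^2)[s_1 -> s_1] = 17/225

Answer: 17/225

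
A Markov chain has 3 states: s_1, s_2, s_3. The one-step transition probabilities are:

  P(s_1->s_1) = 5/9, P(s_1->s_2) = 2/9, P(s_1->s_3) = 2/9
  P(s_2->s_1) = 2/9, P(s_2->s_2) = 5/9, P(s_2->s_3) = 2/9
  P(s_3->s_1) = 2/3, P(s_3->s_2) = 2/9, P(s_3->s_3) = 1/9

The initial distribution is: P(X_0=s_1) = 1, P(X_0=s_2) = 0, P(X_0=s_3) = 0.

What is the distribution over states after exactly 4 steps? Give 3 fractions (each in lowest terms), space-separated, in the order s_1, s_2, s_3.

Answer: 3089/6561 80/243 1312/6561

Derivation:
Propagating the distribution step by step (d_{t+1} = d_t * P):
d_0 = (s_1=1, s_2=0, s_3=0)
  d_1[s_1] = 1*5/9 + 0*2/9 + 0*2/3 = 5/9
  d_1[s_2] = 1*2/9 + 0*5/9 + 0*2/9 = 2/9
  d_1[s_3] = 1*2/9 + 0*2/9 + 0*1/9 = 2/9
d_1 = (s_1=5/9, s_2=2/9, s_3=2/9)
  d_2[s_1] = 5/9*5/9 + 2/9*2/9 + 2/9*2/3 = 41/81
  d_2[s_2] = 5/9*2/9 + 2/9*5/9 + 2/9*2/9 = 8/27
  d_2[s_3] = 5/9*2/9 + 2/9*2/9 + 2/9*1/9 = 16/81
d_2 = (s_1=41/81, s_2=8/27, s_3=16/81)
  d_3[s_1] = 41/81*5/9 + 8/27*2/9 + 16/81*2/3 = 349/729
  d_3[s_2] = 41/81*2/9 + 8/27*5/9 + 16/81*2/9 = 26/81
  d_3[s_3] = 41/81*2/9 + 8/27*2/9 + 16/81*1/9 = 146/729
d_3 = (s_1=349/729, s_2=26/81, s_3=146/729)
  d_4[s_1] = 349/729*5/9 + 26/81*2/9 + 146/729*2/3 = 3089/6561
  d_4[s_2] = 349/729*2/9 + 26/81*5/9 + 146/729*2/9 = 80/243
  d_4[s_3] = 349/729*2/9 + 26/81*2/9 + 146/729*1/9 = 1312/6561
d_4 = (s_1=3089/6561, s_2=80/243, s_3=1312/6561)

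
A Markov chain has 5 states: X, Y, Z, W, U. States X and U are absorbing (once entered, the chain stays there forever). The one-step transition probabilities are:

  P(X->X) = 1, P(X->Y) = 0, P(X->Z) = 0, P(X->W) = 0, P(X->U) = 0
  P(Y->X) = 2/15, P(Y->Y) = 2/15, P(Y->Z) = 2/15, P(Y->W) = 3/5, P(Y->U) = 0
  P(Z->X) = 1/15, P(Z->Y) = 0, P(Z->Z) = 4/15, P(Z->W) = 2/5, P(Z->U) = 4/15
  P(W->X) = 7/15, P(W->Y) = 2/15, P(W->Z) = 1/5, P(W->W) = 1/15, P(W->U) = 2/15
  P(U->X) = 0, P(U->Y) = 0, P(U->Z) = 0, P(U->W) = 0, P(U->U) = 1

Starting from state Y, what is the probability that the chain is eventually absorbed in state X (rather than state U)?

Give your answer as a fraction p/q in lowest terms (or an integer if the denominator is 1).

Let a_i = P(absorbed in X | start in state i).
Boundary conditions: a_X = 1, a_U = 0.
For each transient state i, a_i = sum_j P(i->j) * a_j:
  a_Y = 2/15*a_X + 2/15*a_Y + 2/15*a_Z + 3/5*a_W + 0*a_U
  a_Z = 1/15*a_X + 0*a_Y + 4/15*a_Z + 2/5*a_W + 4/15*a_U
  a_W = 7/15*a_X + 2/15*a_Y + 1/5*a_Z + 1/15*a_W + 2/15*a_U

Substituting a_X = 1 and a_U = 0, rearrange to (I - Q) a = r where r[i] = P(i -> X):
  [13/15, -2/15, -3/5] . (a_Y, a_Z, a_W) = 2/15
  [0, 11/15, -2/5] . (a_Y, a_Z, a_W) = 1/15
  [-2/15, -1/5, 14/15] . (a_Y, a_Z, a_W) = 7/15

Solving yields:
  a_Y = 552/773
  a_Z = 367/773
  a_W = 544/773

Starting state is Y, so the absorption probability is a_Y = 552/773.

Answer: 552/773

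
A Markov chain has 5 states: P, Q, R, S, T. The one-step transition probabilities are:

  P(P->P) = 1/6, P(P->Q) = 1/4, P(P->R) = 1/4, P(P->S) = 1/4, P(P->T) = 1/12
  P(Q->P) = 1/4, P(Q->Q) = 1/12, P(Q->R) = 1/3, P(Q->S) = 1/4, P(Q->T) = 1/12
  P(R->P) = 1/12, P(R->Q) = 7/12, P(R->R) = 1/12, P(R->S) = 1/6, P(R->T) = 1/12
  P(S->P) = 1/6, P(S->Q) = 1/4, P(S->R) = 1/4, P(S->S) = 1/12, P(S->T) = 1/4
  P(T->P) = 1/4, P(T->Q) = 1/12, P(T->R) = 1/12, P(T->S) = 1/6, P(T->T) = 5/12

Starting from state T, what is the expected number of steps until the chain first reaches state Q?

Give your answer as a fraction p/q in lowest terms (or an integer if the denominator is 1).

Let h_i = expected steps to first reach Q from state i.
Boundary: h_Q = 0.
First-step equations for the other states:
  h_P = 1 + 1/6*h_P + 1/4*h_Q + 1/4*h_R + 1/4*h_S + 1/12*h_T
  h_R = 1 + 1/12*h_P + 7/12*h_Q + 1/12*h_R + 1/6*h_S + 1/12*h_T
  h_S = 1 + 1/6*h_P + 1/4*h_Q + 1/4*h_R + 1/12*h_S + 1/4*h_T
  h_T = 1 + 1/4*h_P + 1/12*h_Q + 1/12*h_R + 1/6*h_S + 5/12*h_T

Substituting h_Q = 0 and rearranging gives the linear system (I - Q) h = 1:
  [5/6, -1/4, -1/4, -1/12] . (h_P, h_R, h_S, h_T) = 1
  [-1/12, 11/12, -1/6, -1/12] . (h_P, h_R, h_S, h_T) = 1
  [-1/6, -1/4, 11/12, -1/4] . (h_P, h_R, h_S, h_T) = 1
  [-1/4, -1/12, -1/6, 7/12] . (h_P, h_R, h_S, h_T) = 1

Solving yields:
  h_P = 1592/453
  h_R = 1132/453
  h_S = 1664/453
  h_T = 2096/453

Starting state is T, so the expected hitting time is h_T = 2096/453.

Answer: 2096/453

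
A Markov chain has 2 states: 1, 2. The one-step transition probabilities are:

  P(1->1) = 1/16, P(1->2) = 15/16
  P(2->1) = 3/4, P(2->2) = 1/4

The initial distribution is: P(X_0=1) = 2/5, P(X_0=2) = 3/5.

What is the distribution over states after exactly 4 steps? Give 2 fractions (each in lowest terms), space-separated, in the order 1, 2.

Answer: 71191/163840 92649/163840

Derivation:
Propagating the distribution step by step (d_{t+1} = d_t * P):
d_0 = (1=2/5, 2=3/5)
  d_1[1] = 2/5*1/16 + 3/5*3/4 = 19/40
  d_1[2] = 2/5*15/16 + 3/5*1/4 = 21/40
d_1 = (1=19/40, 2=21/40)
  d_2[1] = 19/40*1/16 + 21/40*3/4 = 271/640
  d_2[2] = 19/40*15/16 + 21/40*1/4 = 369/640
d_2 = (1=271/640, 2=369/640)
  d_3[1] = 271/640*1/16 + 369/640*3/4 = 4699/10240
  d_3[2] = 271/640*15/16 + 369/640*1/4 = 5541/10240
d_3 = (1=4699/10240, 2=5541/10240)
  d_4[1] = 4699/10240*1/16 + 5541/10240*3/4 = 71191/163840
  d_4[2] = 4699/10240*15/16 + 5541/10240*1/4 = 92649/163840
d_4 = (1=71191/163840, 2=92649/163840)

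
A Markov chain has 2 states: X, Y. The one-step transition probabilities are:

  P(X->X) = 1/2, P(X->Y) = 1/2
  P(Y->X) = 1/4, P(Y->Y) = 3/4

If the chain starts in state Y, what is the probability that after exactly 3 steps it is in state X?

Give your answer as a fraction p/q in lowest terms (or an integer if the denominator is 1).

Answer: 21/64

Derivation:
Computing P^3 by repeated multiplication:
P^1 =
  X: [1/2, 1/2]
  Y: [1/4, 3/4]
P^2 =
  X: [3/8, 5/8]
  Y: [5/16, 11/16]
P^3 =
  X: [11/32, 21/32]
  Y: [21/64, 43/64]

(P^3)[Y -> X] = 21/64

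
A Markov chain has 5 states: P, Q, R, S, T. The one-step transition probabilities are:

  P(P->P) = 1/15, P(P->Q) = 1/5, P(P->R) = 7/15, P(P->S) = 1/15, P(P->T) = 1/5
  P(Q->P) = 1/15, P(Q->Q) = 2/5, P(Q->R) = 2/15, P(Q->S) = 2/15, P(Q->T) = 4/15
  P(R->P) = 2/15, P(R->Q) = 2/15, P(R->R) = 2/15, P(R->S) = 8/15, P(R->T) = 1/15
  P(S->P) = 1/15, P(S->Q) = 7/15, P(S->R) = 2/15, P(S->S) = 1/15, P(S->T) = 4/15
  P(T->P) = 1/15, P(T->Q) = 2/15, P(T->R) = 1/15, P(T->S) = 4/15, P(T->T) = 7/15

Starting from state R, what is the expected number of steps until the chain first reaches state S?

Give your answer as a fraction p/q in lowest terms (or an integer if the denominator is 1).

Let h_i = expected steps to first reach S from state i.
Boundary: h_S = 0.
First-step equations for the other states:
  h_P = 1 + 1/15*h_P + 1/5*h_Q + 7/15*h_R + 1/15*h_S + 1/5*h_T
  h_Q = 1 + 1/15*h_P + 2/5*h_Q + 2/15*h_R + 2/15*h_S + 4/15*h_T
  h_R = 1 + 2/15*h_P + 2/15*h_Q + 2/15*h_R + 8/15*h_S + 1/15*h_T
  h_T = 1 + 1/15*h_P + 2/15*h_Q + 1/15*h_R + 4/15*h_S + 7/15*h_T

Substituting h_S = 0 and rearranging gives the linear system (I - Q) h = 1:
  [14/15, -1/5, -7/15, -1/5] . (h_P, h_Q, h_R, h_T) = 1
  [-1/15, 3/5, -2/15, -4/15] . (h_P, h_Q, h_R, h_T) = 1
  [-2/15, -2/15, 13/15, -1/15] . (h_P, h_Q, h_R, h_T) = 1
  [-1/15, -2/15, -1/15, 8/15] . (h_P, h_Q, h_R, h_T) = 1

Solving yields:
  h_P = 12325/2891
  h_Q = 12970/2891
  h_R = 8090/2891
  h_T = 11215/2891

Starting state is R, so the expected hitting time is h_R = 8090/2891.

Answer: 8090/2891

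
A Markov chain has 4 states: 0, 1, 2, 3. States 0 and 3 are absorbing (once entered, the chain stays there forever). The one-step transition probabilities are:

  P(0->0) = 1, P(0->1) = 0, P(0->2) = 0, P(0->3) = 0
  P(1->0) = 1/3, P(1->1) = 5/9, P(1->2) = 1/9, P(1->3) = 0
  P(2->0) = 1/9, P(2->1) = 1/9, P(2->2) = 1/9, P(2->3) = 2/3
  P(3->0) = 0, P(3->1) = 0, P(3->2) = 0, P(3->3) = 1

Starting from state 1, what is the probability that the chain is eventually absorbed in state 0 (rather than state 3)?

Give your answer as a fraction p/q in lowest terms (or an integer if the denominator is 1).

Answer: 25/31

Derivation:
Let a_i = P(absorbed in 0 | start in state i).
Boundary conditions: a_0 = 1, a_3 = 0.
For each transient state i, a_i = sum_j P(i->j) * a_j:
  a_1 = 1/3*a_0 + 5/9*a_1 + 1/9*a_2 + 0*a_3
  a_2 = 1/9*a_0 + 1/9*a_1 + 1/9*a_2 + 2/3*a_3

Substituting a_0 = 1 and a_3 = 0, rearrange to (I - Q) a = r where r[i] = P(i -> 0):
  [4/9, -1/9] . (a_1, a_2) = 1/3
  [-1/9, 8/9] . (a_1, a_2) = 1/9

Solving yields:
  a_1 = 25/31
  a_2 = 7/31

Starting state is 1, so the absorption probability is a_1 = 25/31.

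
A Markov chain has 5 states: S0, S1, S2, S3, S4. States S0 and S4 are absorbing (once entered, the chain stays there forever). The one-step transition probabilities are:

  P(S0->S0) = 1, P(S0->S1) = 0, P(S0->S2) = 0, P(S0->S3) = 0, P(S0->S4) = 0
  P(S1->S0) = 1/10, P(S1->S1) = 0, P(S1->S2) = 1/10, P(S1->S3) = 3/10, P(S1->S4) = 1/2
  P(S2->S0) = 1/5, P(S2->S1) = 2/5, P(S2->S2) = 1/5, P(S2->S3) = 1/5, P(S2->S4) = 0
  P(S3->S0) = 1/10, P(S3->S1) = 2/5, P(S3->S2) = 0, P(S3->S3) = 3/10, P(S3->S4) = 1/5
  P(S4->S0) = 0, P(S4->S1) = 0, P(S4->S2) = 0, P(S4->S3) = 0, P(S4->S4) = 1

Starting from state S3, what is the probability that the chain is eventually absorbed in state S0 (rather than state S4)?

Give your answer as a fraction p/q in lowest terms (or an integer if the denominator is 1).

Answer: 29/107

Derivation:
Let a_i = P(absorbed in S0 | start in state i).
Boundary conditions: a_S0 = 1, a_S4 = 0.
For each transient state i, a_i = sum_j P(i->j) * a_j:
  a_S1 = 1/10*a_S0 + 0*a_S1 + 1/10*a_S2 + 3/10*a_S3 + 1/2*a_S4
  a_S2 = 1/5*a_S0 + 2/5*a_S1 + 1/5*a_S2 + 1/5*a_S3 + 0*a_S4
  a_S3 = 1/10*a_S0 + 2/5*a_S1 + 0*a_S2 + 3/10*a_S3 + 1/5*a_S4

Substituting a_S0 = 1 and a_S4 = 0, rearrange to (I - Q) a = r where r[i] = P(i -> S0):
  [1, -1/10, -3/10] . (a_S1, a_S2, a_S3) = 1/10
  [-2/5, 4/5, -1/5] . (a_S1, a_S2, a_S3) = 1/5
  [-2/5, 0, 7/10] . (a_S1, a_S2, a_S3) = 1/10

Solving yields:
  a_S1 = 24/107
  a_S2 = 46/107
  a_S3 = 29/107

Starting state is S3, so the absorption probability is a_S3 = 29/107.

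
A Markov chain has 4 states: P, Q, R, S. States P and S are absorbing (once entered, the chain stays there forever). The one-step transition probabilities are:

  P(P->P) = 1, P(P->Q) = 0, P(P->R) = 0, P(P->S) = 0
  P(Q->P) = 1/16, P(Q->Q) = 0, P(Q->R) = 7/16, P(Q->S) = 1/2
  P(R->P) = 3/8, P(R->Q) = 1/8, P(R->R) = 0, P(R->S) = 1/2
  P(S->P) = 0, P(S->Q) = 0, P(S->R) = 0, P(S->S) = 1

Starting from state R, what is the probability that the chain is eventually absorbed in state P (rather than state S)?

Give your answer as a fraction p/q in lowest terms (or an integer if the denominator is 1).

Let a_i = P(absorbed in P | start in state i).
Boundary conditions: a_P = 1, a_S = 0.
For each transient state i, a_i = sum_j P(i->j) * a_j:
  a_Q = 1/16*a_P + 0*a_Q + 7/16*a_R + 1/2*a_S
  a_R = 3/8*a_P + 1/8*a_Q + 0*a_R + 1/2*a_S

Substituting a_P = 1 and a_S = 0, rearrange to (I - Q) a = r where r[i] = P(i -> P):
  [1, -7/16] . (a_Q, a_R) = 1/16
  [-1/8, 1] . (a_Q, a_R) = 3/8

Solving yields:
  a_Q = 29/121
  a_R = 49/121

Starting state is R, so the absorption probability is a_R = 49/121.

Answer: 49/121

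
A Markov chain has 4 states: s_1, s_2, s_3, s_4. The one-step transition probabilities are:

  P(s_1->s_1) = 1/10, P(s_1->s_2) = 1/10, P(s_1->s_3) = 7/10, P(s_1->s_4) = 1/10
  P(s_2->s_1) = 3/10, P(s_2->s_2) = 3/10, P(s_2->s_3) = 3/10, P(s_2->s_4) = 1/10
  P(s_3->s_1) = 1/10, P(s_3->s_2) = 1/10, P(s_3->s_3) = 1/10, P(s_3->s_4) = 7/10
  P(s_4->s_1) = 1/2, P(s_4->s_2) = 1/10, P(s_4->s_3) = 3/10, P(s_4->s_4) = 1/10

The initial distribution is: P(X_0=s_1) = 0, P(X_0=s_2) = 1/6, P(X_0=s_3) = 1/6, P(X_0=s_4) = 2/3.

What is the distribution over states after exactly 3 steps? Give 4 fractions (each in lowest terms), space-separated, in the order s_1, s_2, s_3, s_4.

Propagating the distribution step by step (d_{t+1} = d_t * P):
d_0 = (s_1=0, s_2=1/6, s_3=1/6, s_4=2/3)
  d_1[s_1] = 0*1/10 + 1/6*3/10 + 1/6*1/10 + 2/3*1/2 = 2/5
  d_1[s_2] = 0*1/10 + 1/6*3/10 + 1/6*1/10 + 2/3*1/10 = 2/15
  d_1[s_3] = 0*7/10 + 1/6*3/10 + 1/6*1/10 + 2/3*3/10 = 4/15
  d_1[s_4] = 0*1/10 + 1/6*1/10 + 1/6*7/10 + 2/3*1/10 = 1/5
d_1 = (s_1=2/5, s_2=2/15, s_3=4/15, s_4=1/5)
  d_2[s_1] = 2/5*1/10 + 2/15*3/10 + 4/15*1/10 + 1/5*1/2 = 31/150
  d_2[s_2] = 2/5*1/10 + 2/15*3/10 + 4/15*1/10 + 1/5*1/10 = 19/150
  d_2[s_3] = 2/5*7/10 + 2/15*3/10 + 4/15*1/10 + 1/5*3/10 = 61/150
  d_2[s_4] = 2/5*1/10 + 2/15*1/10 + 4/15*7/10 + 1/5*1/10 = 13/50
d_2 = (s_1=31/150, s_2=19/150, s_3=61/150, s_4=13/50)
  d_3[s_1] = 31/150*1/10 + 19/150*3/10 + 61/150*1/10 + 13/50*1/2 = 86/375
  d_3[s_2] = 31/150*1/10 + 19/150*3/10 + 61/150*1/10 + 13/50*1/10 = 47/375
  d_3[s_3] = 31/150*7/10 + 19/150*3/10 + 61/150*1/10 + 13/50*3/10 = 113/375
  d_3[s_4] = 31/150*1/10 + 19/150*1/10 + 61/150*7/10 + 13/50*1/10 = 43/125
d_3 = (s_1=86/375, s_2=47/375, s_3=113/375, s_4=43/125)

Answer: 86/375 47/375 113/375 43/125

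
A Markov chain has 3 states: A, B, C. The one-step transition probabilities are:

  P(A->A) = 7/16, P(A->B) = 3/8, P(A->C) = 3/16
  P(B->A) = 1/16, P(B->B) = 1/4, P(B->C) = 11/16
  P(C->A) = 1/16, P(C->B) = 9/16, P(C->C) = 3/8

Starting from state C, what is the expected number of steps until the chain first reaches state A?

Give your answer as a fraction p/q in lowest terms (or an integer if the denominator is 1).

Answer: 16

Derivation:
Let h_i = expected steps to first reach A from state i.
Boundary: h_A = 0.
First-step equations for the other states:
  h_B = 1 + 1/16*h_A + 1/4*h_B + 11/16*h_C
  h_C = 1 + 1/16*h_A + 9/16*h_B + 3/8*h_C

Substituting h_A = 0 and rearranging gives the linear system (I - Q) h = 1:
  [3/4, -11/16] . (h_B, h_C) = 1
  [-9/16, 5/8] . (h_B, h_C) = 1

Solving yields:
  h_B = 16
  h_C = 16

Starting state is C, so the expected hitting time is h_C = 16.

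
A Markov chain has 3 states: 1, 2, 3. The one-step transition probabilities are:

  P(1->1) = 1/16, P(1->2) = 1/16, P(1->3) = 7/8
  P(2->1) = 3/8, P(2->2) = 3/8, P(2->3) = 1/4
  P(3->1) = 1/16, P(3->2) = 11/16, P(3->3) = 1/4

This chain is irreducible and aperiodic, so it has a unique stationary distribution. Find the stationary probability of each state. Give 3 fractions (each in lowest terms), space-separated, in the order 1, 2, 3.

Answer: 38/193 83/193 72/193

Derivation:
The stationary distribution satisfies pi = pi * P, i.e.:
  pi_1 = 1/16*pi_1 + 3/8*pi_2 + 1/16*pi_3
  pi_2 = 1/16*pi_1 + 3/8*pi_2 + 11/16*pi_3
  pi_3 = 7/8*pi_1 + 1/4*pi_2 + 1/4*pi_3
with normalization: pi_1 + pi_2 + pi_3 = 1.

Using the first 2 balance equations plus normalization, the linear system A*pi = b is:
  [-15/16, 3/8, 1/16] . pi = 0
  [1/16, -5/8, 11/16] . pi = 0
  [1, 1, 1] . pi = 1

Solving yields:
  pi_1 = 38/193
  pi_2 = 83/193
  pi_3 = 72/193

Verification (pi * P):
  38/193*1/16 + 83/193*3/8 + 72/193*1/16 = 38/193 = pi_1  (ok)
  38/193*1/16 + 83/193*3/8 + 72/193*11/16 = 83/193 = pi_2  (ok)
  38/193*7/8 + 83/193*1/4 + 72/193*1/4 = 72/193 = pi_3  (ok)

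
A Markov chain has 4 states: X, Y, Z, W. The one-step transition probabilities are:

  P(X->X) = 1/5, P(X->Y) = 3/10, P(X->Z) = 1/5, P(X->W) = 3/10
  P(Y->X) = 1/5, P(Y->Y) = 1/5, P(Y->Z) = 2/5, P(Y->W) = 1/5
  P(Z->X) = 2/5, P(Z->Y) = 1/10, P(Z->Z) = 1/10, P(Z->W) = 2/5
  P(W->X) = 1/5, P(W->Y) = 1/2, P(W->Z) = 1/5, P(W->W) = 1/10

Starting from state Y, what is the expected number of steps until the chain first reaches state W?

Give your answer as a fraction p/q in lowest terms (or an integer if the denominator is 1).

Answer: 670/187

Derivation:
Let h_i = expected steps to first reach W from state i.
Boundary: h_W = 0.
First-step equations for the other states:
  h_X = 1 + 1/5*h_X + 3/10*h_Y + 1/5*h_Z + 3/10*h_W
  h_Y = 1 + 1/5*h_X + 1/5*h_Y + 2/5*h_Z + 1/5*h_W
  h_Z = 1 + 2/5*h_X + 1/10*h_Y + 1/10*h_Z + 2/5*h_W

Substituting h_W = 0 and rearranging gives the linear system (I - Q) h = 1:
  [4/5, -3/10, -1/5] . (h_X, h_Y, h_Z) = 1
  [-1/5, 4/5, -2/5] . (h_X, h_Y, h_Z) = 1
  [-2/5, -1/10, 9/10] . (h_X, h_Y, h_Z) = 1

Solving yields:
  h_X = 625/187
  h_Y = 670/187
  h_Z = 560/187

Starting state is Y, so the expected hitting time is h_Y = 670/187.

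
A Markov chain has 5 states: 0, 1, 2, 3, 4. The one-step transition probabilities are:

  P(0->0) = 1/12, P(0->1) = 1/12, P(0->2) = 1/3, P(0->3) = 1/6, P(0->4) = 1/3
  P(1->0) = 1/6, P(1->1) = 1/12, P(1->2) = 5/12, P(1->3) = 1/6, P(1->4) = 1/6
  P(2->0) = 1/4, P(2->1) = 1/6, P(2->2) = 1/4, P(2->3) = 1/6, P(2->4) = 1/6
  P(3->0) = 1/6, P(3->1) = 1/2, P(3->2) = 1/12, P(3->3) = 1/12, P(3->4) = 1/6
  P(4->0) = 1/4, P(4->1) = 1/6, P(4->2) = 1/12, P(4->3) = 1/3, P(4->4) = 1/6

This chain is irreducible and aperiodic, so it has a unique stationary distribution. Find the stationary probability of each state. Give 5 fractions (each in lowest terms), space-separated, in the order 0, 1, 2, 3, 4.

Answer: 331/1769 347/1769 415/1769 326/1769 350/1769

Derivation:
The stationary distribution satisfies pi = pi * P, i.e.:
  pi_0 = 1/12*pi_0 + 1/6*pi_1 + 1/4*pi_2 + 1/6*pi_3 + 1/4*pi_4
  pi_1 = 1/12*pi_0 + 1/12*pi_1 + 1/6*pi_2 + 1/2*pi_3 + 1/6*pi_4
  pi_2 = 1/3*pi_0 + 5/12*pi_1 + 1/4*pi_2 + 1/12*pi_3 + 1/12*pi_4
  pi_3 = 1/6*pi_0 + 1/6*pi_1 + 1/6*pi_2 + 1/12*pi_3 + 1/3*pi_4
  pi_4 = 1/3*pi_0 + 1/6*pi_1 + 1/6*pi_2 + 1/6*pi_3 + 1/6*pi_4
with normalization: pi_0 + pi_1 + pi_2 + pi_3 + pi_4 = 1.

Using the first 4 balance equations plus normalization, the linear system A*pi = b is:
  [-11/12, 1/6, 1/4, 1/6, 1/4] . pi = 0
  [1/12, -11/12, 1/6, 1/2, 1/6] . pi = 0
  [1/3, 5/12, -3/4, 1/12, 1/12] . pi = 0
  [1/6, 1/6, 1/6, -11/12, 1/3] . pi = 0
  [1, 1, 1, 1, 1] . pi = 1

Solving yields:
  pi_0 = 331/1769
  pi_1 = 347/1769
  pi_2 = 415/1769
  pi_3 = 326/1769
  pi_4 = 350/1769

Verification (pi * P):
  331/1769*1/12 + 347/1769*1/6 + 415/1769*1/4 + 326/1769*1/6 + 350/1769*1/4 = 331/1769 = pi_0  (ok)
  331/1769*1/12 + 347/1769*1/12 + 415/1769*1/6 + 326/1769*1/2 + 350/1769*1/6 = 347/1769 = pi_1  (ok)
  331/1769*1/3 + 347/1769*5/12 + 415/1769*1/4 + 326/1769*1/12 + 350/1769*1/12 = 415/1769 = pi_2  (ok)
  331/1769*1/6 + 347/1769*1/6 + 415/1769*1/6 + 326/1769*1/12 + 350/1769*1/3 = 326/1769 = pi_3  (ok)
  331/1769*1/3 + 347/1769*1/6 + 415/1769*1/6 + 326/1769*1/6 + 350/1769*1/6 = 350/1769 = pi_4  (ok)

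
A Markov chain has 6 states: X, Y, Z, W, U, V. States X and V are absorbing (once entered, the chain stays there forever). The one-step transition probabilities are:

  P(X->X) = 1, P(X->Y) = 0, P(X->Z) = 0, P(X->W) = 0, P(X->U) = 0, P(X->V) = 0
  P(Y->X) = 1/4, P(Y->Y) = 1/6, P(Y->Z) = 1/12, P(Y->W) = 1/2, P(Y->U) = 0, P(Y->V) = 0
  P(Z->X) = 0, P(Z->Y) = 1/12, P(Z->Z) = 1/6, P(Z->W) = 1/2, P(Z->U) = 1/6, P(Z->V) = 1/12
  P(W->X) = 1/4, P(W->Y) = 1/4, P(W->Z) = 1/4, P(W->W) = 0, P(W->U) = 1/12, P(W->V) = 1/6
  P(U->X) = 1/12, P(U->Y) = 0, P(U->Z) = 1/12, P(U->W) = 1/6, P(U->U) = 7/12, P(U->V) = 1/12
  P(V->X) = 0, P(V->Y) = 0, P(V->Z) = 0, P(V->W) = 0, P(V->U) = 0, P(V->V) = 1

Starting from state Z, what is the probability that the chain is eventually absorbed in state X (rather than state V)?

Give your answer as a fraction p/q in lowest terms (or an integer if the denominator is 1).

Let a_i = P(absorbed in X | start in state i).
Boundary conditions: a_X = 1, a_V = 0.
For each transient state i, a_i = sum_j P(i->j) * a_j:
  a_Y = 1/4*a_X + 1/6*a_Y + 1/12*a_Z + 1/2*a_W + 0*a_U + 0*a_V
  a_Z = 0*a_X + 1/12*a_Y + 1/6*a_Z + 1/2*a_W + 1/6*a_U + 1/12*a_V
  a_W = 1/4*a_X + 1/4*a_Y + 1/4*a_Z + 0*a_W + 1/12*a_U + 1/6*a_V
  a_U = 1/12*a_X + 0*a_Y + 1/12*a_Z + 1/6*a_W + 7/12*a_U + 1/12*a_V

Substituting a_X = 1 and a_V = 0, rearrange to (I - Q) a = r where r[i] = P(i -> X):
  [5/6, -1/12, -1/2, 0] . (a_Y, a_Z, a_W, a_U) = 1/4
  [-1/12, 5/6, -1/2, -1/6] . (a_Y, a_Z, a_W, a_U) = 0
  [-1/4, -1/4, 1, -1/12] . (a_Y, a_Z, a_W, a_U) = 1/4
  [0, -1/12, -1/6, 5/12] . (a_Y, a_Z, a_W, a_U) = 1/12

Solving yields:
  a_Y = 29/40
  a_Z = 31/56
  a_W = 69/112
  a_U = 39/70

Starting state is Z, so the absorption probability is a_Z = 31/56.

Answer: 31/56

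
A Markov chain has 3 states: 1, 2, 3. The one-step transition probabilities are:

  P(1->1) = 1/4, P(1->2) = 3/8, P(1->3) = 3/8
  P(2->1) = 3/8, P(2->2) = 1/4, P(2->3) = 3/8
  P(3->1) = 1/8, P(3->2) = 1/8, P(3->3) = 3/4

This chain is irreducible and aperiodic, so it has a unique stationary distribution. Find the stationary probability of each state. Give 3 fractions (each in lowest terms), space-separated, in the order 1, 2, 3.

Answer: 1/5 1/5 3/5

Derivation:
The stationary distribution satisfies pi = pi * P, i.e.:
  pi_1 = 1/4*pi_1 + 3/8*pi_2 + 1/8*pi_3
  pi_2 = 3/8*pi_1 + 1/4*pi_2 + 1/8*pi_3
  pi_3 = 3/8*pi_1 + 3/8*pi_2 + 3/4*pi_3
with normalization: pi_1 + pi_2 + pi_3 = 1.

Using the first 2 balance equations plus normalization, the linear system A*pi = b is:
  [-3/4, 3/8, 1/8] . pi = 0
  [3/8, -3/4, 1/8] . pi = 0
  [1, 1, 1] . pi = 1

Solving yields:
  pi_1 = 1/5
  pi_2 = 1/5
  pi_3 = 3/5

Verification (pi * P):
  1/5*1/4 + 1/5*3/8 + 3/5*1/8 = 1/5 = pi_1  (ok)
  1/5*3/8 + 1/5*1/4 + 3/5*1/8 = 1/5 = pi_2  (ok)
  1/5*3/8 + 1/5*3/8 + 3/5*3/4 = 3/5 = pi_3  (ok)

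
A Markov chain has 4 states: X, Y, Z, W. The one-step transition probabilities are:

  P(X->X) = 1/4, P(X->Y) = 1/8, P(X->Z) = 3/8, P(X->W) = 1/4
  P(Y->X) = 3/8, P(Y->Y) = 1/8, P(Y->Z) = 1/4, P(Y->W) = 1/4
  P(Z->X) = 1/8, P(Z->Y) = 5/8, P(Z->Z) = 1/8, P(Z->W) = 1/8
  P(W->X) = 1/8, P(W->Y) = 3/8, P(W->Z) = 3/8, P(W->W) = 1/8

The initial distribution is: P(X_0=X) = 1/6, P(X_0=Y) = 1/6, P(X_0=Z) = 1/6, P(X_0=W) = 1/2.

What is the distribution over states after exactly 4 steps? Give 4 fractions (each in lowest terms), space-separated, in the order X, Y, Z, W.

Answer: 1879/8192 3797/12288 1105/4096 4715/24576

Derivation:
Propagating the distribution step by step (d_{t+1} = d_t * P):
d_0 = (X=1/6, Y=1/6, Z=1/6, W=1/2)
  d_1[X] = 1/6*1/4 + 1/6*3/8 + 1/6*1/8 + 1/2*1/8 = 3/16
  d_1[Y] = 1/6*1/8 + 1/6*1/8 + 1/6*5/8 + 1/2*3/8 = 1/3
  d_1[Z] = 1/6*3/8 + 1/6*1/4 + 1/6*1/8 + 1/2*3/8 = 5/16
  d_1[W] = 1/6*1/4 + 1/6*1/4 + 1/6*1/8 + 1/2*1/8 = 1/6
d_1 = (X=3/16, Y=1/3, Z=5/16, W=1/6)
  d_2[X] = 3/16*1/4 + 1/3*3/8 + 5/16*1/8 + 1/6*1/8 = 89/384
  d_2[Y] = 3/16*1/8 + 1/3*1/8 + 5/16*5/8 + 1/6*3/8 = 31/96
  d_2[Z] = 3/16*3/8 + 1/3*1/4 + 5/16*1/8 + 1/6*3/8 = 49/192
  d_2[W] = 3/16*1/4 + 1/3*1/4 + 5/16*1/8 + 1/6*1/8 = 73/384
d_2 = (X=89/384, Y=31/96, Z=49/192, W=73/384)
  d_3[X] = 89/384*1/4 + 31/96*3/8 + 49/192*1/8 + 73/384*1/8 = 721/3072
  d_3[Y] = 89/384*1/8 + 31/96*1/8 + 49/192*5/8 + 73/384*3/8 = 461/1536
  d_3[Z] = 89/384*3/8 + 31/96*1/4 + 49/192*1/8 + 73/384*3/8 = 13/48
  d_3[W] = 89/384*1/4 + 31/96*1/4 + 49/192*1/8 + 73/384*1/8 = 199/1024
d_3 = (X=721/3072, Y=461/1536, Z=13/48, W=199/1024)
  d_4[X] = 721/3072*1/4 + 461/1536*3/8 + 13/48*1/8 + 199/1024*1/8 = 1879/8192
  d_4[Y] = 721/3072*1/8 + 461/1536*1/8 + 13/48*5/8 + 199/1024*3/8 = 3797/12288
  d_4[Z] = 721/3072*3/8 + 461/1536*1/4 + 13/48*1/8 + 199/1024*3/8 = 1105/4096
  d_4[W] = 721/3072*1/4 + 461/1536*1/4 + 13/48*1/8 + 199/1024*1/8 = 4715/24576
d_4 = (X=1879/8192, Y=3797/12288, Z=1105/4096, W=4715/24576)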